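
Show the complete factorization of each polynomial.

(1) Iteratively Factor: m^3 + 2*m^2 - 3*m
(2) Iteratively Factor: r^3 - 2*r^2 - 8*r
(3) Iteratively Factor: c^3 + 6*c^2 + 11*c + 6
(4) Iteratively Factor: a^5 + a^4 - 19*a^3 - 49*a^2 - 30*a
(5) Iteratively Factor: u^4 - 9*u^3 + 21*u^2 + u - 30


(1) = (m)*(m^2 + 2*m - 3) = m*(m + 3)*(m - 1)
(2) = (r - 4)*(r^2 + 2*r) = r*(r - 4)*(r + 2)
(3) = (c + 3)*(c^2 + 3*c + 2) = (c + 2)*(c + 3)*(c + 1)
(4) = (a - 5)*(a^4 + 6*a^3 + 11*a^2 + 6*a) = (a - 5)*(a + 2)*(a^3 + 4*a^2 + 3*a) = (a - 5)*(a + 2)*(a + 3)*(a^2 + a) = (a - 5)*(a + 1)*(a + 2)*(a + 3)*(a)
(5) = (u + 1)*(u^3 - 10*u^2 + 31*u - 30) = (u - 2)*(u + 1)*(u^2 - 8*u + 15) = (u - 3)*(u - 2)*(u + 1)*(u - 5)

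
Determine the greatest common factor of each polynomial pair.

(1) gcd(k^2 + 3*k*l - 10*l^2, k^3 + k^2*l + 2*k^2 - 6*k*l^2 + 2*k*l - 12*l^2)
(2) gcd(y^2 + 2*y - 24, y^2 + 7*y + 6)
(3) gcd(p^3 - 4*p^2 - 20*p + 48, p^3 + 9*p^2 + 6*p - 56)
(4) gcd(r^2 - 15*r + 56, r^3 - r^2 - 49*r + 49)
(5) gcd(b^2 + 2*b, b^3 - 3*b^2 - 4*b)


(1) = gcd((k - 2*l)*(k + 5*l), (k + 2)*(k - 2*l)*(k + 3*l)) = k - 2*l
(2) = gcd((y - 4)*(y + 6), (y + 1)*(y + 6)) = y + 6
(3) = p^2 + 2*p - 8
(4) = gcd((r - 8)*(r - 7), (r - 7)*(r - 1)*(r + 7)) = r - 7
(5) = gcd(b*(b + 2), b*(b - 4)*(b + 1)) = b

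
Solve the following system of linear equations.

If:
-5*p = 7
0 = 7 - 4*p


Then:
No Solution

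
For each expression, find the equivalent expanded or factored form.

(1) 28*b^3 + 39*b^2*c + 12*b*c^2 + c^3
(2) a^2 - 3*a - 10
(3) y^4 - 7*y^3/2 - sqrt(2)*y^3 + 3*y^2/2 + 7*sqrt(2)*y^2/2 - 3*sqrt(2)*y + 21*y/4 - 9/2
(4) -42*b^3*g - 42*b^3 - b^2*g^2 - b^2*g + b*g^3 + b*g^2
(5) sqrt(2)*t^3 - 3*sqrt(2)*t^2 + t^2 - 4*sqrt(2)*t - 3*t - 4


(1) = (b + c)*(4*b + c)*(7*b + c)
(2) = (a - 5)*(a + 2)
(3) = (y - 2)*(y - 3/2)*(y - 3*sqrt(2)/2)*(y + sqrt(2)/2)
(4) = (-7*b + g)*(6*b + g)*(b*g + b)
(5) = (t - 4)*(t + 1)*(sqrt(2)*t + 1)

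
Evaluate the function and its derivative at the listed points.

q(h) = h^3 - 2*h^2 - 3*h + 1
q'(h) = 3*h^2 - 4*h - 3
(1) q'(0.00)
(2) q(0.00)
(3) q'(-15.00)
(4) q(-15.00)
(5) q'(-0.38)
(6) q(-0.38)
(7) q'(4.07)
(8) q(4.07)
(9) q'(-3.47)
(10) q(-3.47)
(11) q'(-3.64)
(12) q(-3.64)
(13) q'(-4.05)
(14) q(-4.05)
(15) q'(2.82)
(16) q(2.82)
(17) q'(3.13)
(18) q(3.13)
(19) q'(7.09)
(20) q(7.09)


(1) = -3.00
(2) = 1.00
(3) = 732.00
(4) = -3779.00
(5) = -1.05
(6) = 1.80
(7) = 30.41
(8) = 23.08
(9) = 47.00
(10) = -54.45
(11) = 51.31
(12) = -62.81
(13) = 62.41
(14) = -86.09
(15) = 9.58
(16) = -0.94
(17) = 13.87
(18) = 2.68
(19) = 119.44
(20) = 235.59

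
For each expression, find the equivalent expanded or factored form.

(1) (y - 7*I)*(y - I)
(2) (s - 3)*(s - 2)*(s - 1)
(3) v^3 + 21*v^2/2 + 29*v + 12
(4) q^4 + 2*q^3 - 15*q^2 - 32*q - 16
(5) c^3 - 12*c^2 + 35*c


(1) = y^2 - 8*I*y - 7
(2) = s^3 - 6*s^2 + 11*s - 6
(3) = (v + 1/2)*(v + 4)*(v + 6)
(4) = (q - 4)*(q + 1)^2*(q + 4)
(5) = c*(c - 7)*(c - 5)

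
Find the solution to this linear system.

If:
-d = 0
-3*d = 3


Then:
No Solution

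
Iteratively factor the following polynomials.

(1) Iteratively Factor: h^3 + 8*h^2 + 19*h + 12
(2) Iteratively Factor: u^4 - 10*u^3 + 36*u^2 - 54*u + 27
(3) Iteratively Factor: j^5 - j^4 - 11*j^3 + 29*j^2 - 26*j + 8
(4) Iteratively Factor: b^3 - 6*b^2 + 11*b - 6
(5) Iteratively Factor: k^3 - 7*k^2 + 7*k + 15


(1) = (h + 4)*(h^2 + 4*h + 3) = (h + 3)*(h + 4)*(h + 1)
(2) = (u - 3)*(u^3 - 7*u^2 + 15*u - 9) = (u - 3)*(u - 1)*(u^2 - 6*u + 9) = (u - 3)^2*(u - 1)*(u - 3)
(3) = (j - 1)*(j^4 - 11*j^2 + 18*j - 8) = (j - 2)*(j - 1)*(j^3 + 2*j^2 - 7*j + 4) = (j - 2)*(j - 1)^2*(j^2 + 3*j - 4) = (j - 2)*(j - 1)^3*(j + 4)
(4) = (b - 2)*(b^2 - 4*b + 3) = (b - 2)*(b - 1)*(b - 3)
(5) = (k + 1)*(k^2 - 8*k + 15) = (k - 3)*(k + 1)*(k - 5)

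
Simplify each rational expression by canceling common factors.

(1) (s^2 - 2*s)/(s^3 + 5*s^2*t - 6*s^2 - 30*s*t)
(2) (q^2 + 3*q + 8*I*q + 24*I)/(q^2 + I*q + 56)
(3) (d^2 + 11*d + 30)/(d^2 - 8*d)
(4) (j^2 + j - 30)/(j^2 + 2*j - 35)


(1) = (s - 2)/(s^2 + 5*s*t - 6*s - 30*t)
(2) = (q + 3)/(q - 7*I)
(3) = (d^2 + 11*d + 30)/(d^2 - 8*d)
(4) = (j + 6)/(j + 7)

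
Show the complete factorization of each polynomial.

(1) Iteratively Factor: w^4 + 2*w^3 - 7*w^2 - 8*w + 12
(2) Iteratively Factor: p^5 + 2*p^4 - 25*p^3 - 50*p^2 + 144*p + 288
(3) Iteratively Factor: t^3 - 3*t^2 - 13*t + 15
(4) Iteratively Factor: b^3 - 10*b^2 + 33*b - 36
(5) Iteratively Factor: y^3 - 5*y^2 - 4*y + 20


(1) = (w - 1)*(w^3 + 3*w^2 - 4*w - 12) = (w - 1)*(w + 2)*(w^2 + w - 6) = (w - 1)*(w + 2)*(w + 3)*(w - 2)
(2) = (p + 4)*(p^4 - 2*p^3 - 17*p^2 + 18*p + 72) = (p - 4)*(p + 4)*(p^3 + 2*p^2 - 9*p - 18) = (p - 4)*(p + 2)*(p + 4)*(p^2 - 9) = (p - 4)*(p + 2)*(p + 3)*(p + 4)*(p - 3)
(3) = (t - 5)*(t^2 + 2*t - 3) = (t - 5)*(t - 1)*(t + 3)
(4) = (b - 3)*(b^2 - 7*b + 12) = (b - 3)^2*(b - 4)
(5) = (y + 2)*(y^2 - 7*y + 10) = (y - 5)*(y + 2)*(y - 2)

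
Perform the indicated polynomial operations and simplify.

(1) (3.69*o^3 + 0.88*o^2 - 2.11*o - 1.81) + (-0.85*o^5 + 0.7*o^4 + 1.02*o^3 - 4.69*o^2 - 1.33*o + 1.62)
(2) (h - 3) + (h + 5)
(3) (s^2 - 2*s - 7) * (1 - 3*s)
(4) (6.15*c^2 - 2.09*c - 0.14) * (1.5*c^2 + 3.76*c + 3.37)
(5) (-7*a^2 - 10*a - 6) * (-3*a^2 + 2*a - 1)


(1) = -0.85*o^5 + 0.7*o^4 + 4.71*o^3 - 3.81*o^2 - 3.44*o - 0.19
(2) = 2*h + 2
(3) = -3*s^3 + 7*s^2 + 19*s - 7
(4) = 9.225*c^4 + 19.989*c^3 + 12.6571*c^2 - 7.5697*c - 0.4718
(5) = 21*a^4 + 16*a^3 + 5*a^2 - 2*a + 6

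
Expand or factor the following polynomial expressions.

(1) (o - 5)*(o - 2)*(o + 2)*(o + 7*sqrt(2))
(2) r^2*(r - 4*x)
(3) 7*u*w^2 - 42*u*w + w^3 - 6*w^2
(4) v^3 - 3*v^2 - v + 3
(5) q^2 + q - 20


(1) = o^4 - 5*o^3 + 7*sqrt(2)*o^3 - 35*sqrt(2)*o^2 - 4*o^2 - 28*sqrt(2)*o + 20*o + 140*sqrt(2)
(2) = r^3 - 4*r^2*x
(3) = w*(7*u + w)*(w - 6)
(4) = (v - 3)*(v - 1)*(v + 1)
(5) = (q - 4)*(q + 5)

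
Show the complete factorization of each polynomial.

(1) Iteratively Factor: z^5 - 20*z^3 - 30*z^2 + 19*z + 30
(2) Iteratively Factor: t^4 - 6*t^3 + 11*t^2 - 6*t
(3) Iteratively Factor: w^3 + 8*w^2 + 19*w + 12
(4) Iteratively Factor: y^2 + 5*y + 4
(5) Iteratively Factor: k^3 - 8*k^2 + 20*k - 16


(1) = (z + 3)*(z^4 - 3*z^3 - 11*z^2 + 3*z + 10) = (z - 1)*(z + 3)*(z^3 - 2*z^2 - 13*z - 10) = (z - 1)*(z + 2)*(z + 3)*(z^2 - 4*z - 5) = (z - 5)*(z - 1)*(z + 2)*(z + 3)*(z + 1)
(2) = (t - 1)*(t^3 - 5*t^2 + 6*t) = (t - 2)*(t - 1)*(t^2 - 3*t) = t*(t - 2)*(t - 1)*(t - 3)
(3) = (w + 1)*(w^2 + 7*w + 12) = (w + 1)*(w + 4)*(w + 3)
(4) = (y + 4)*(y + 1)
(5) = (k - 2)*(k^2 - 6*k + 8) = (k - 4)*(k - 2)*(k - 2)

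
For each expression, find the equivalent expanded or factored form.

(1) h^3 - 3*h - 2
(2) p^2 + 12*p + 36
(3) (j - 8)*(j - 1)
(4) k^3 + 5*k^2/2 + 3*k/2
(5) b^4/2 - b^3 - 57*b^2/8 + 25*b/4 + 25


(1) = (h - 2)*(h + 1)^2
(2) = (p + 6)^2
(3) = j^2 - 9*j + 8
(4) = k*(k + 1)*(k + 3/2)
(5) = (b/2 + 1)*(b - 4)*(b - 5/2)*(b + 5/2)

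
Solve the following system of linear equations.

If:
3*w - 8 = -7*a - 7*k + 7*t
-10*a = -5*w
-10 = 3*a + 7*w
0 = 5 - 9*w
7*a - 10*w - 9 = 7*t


Then:
No Solution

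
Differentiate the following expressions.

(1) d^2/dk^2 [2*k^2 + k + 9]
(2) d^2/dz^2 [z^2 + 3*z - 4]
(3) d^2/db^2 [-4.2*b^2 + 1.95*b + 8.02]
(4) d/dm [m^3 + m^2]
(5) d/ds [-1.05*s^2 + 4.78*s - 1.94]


(1) = 4
(2) = 2
(3) = -8.40000000000000
(4) = m*(3*m + 2)
(5) = 4.78 - 2.1*s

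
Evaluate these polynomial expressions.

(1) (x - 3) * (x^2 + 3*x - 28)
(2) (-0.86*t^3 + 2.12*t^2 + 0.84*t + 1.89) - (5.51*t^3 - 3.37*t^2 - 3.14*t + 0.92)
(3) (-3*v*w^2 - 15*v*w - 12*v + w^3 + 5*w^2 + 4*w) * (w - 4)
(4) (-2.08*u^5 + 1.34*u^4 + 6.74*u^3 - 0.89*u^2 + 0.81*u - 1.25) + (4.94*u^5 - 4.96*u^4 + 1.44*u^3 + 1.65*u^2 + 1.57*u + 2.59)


(1) = x^3 - 37*x + 84
(2) = -6.37*t^3 + 5.49*t^2 + 3.98*t + 0.97
(3) = -3*v*w^3 - 3*v*w^2 + 48*v*w + 48*v + w^4 + w^3 - 16*w^2 - 16*w
(4) = 2.86*u^5 - 3.62*u^4 + 8.18*u^3 + 0.76*u^2 + 2.38*u + 1.34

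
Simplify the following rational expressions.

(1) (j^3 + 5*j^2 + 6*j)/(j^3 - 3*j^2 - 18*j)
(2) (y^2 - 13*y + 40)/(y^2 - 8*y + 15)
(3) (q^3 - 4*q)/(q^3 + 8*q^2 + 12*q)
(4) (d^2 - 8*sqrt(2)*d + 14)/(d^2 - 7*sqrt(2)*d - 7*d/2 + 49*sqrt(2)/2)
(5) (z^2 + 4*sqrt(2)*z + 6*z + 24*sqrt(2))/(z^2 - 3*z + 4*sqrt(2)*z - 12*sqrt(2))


(1) = (j + 2)/(j - 6)
(2) = (y - 8)/(y - 3)
(3) = (q - 2)/(q + 6)
(4) = (2*d - 2*sqrt(2))/(2*d - 7)
(5) = (z + 6)/(z - 3)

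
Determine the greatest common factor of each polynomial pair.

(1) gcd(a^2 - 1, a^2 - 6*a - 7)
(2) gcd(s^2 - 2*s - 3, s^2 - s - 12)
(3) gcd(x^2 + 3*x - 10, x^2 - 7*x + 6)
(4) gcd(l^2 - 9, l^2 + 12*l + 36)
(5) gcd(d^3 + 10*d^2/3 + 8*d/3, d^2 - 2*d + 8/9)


(1) = gcd((a - 1)*(a + 1), (a - 7)*(a + 1)) = a + 1
(2) = 1
(3) = gcd((x - 2)*(x + 5), (x - 6)*(x - 1)) = 1
(4) = gcd((l - 3)*(l + 3), (l + 6)^2) = 1
(5) = gcd(d*(d + 4/3)*(d + 2), (d - 4/3)*(d - 2/3)) = 1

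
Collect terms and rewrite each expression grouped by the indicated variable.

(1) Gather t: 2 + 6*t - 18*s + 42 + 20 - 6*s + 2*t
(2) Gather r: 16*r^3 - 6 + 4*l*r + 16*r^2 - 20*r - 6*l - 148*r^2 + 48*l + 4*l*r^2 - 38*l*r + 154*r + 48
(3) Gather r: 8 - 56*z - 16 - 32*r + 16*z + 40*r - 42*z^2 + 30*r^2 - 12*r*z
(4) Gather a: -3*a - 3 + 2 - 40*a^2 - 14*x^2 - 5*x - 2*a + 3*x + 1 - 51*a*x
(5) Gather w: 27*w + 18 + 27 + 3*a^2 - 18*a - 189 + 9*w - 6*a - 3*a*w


(1) = -24*s + 8*t + 64
(2) = 42*l + 16*r^3 + r^2*(4*l - 132) + r*(134 - 34*l) + 42
(3) = 30*r^2 + r*(8 - 12*z) - 42*z^2 - 40*z - 8
(4) = -40*a^2 + a*(-51*x - 5) - 14*x^2 - 2*x
(5) = 3*a^2 - 24*a + w*(36 - 3*a) - 144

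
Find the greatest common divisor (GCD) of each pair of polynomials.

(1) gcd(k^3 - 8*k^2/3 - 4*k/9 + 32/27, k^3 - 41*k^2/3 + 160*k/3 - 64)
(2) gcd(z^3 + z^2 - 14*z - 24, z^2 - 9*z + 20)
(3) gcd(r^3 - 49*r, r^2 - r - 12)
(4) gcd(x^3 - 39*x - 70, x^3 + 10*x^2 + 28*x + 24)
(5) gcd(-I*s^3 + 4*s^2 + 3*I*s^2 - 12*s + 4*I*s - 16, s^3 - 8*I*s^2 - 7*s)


(1) = gcd((k - 8/3)*(k - 2/3)*(k + 2/3), (k - 8)*(k - 3)*(k - 8/3)) = k - 8/3
(2) = z - 4
(3) = 1
(4) = x + 2
(5) = gcd((s - 4)*(s + 4*I)*(-I*s - I), s*(s - 7*I)*(s - I)) = 1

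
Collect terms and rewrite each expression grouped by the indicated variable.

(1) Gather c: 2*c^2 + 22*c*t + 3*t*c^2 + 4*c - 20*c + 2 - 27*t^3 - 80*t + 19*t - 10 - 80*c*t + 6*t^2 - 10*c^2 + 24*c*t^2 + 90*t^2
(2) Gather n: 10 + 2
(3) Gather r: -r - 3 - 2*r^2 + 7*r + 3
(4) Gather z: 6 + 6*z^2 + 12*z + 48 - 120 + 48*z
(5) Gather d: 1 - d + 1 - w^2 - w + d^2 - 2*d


(1) = c^2*(3*t - 8) + c*(24*t^2 - 58*t - 16) - 27*t^3 + 96*t^2 - 61*t - 8
(2) = 12
(3) = -2*r^2 + 6*r
(4) = 6*z^2 + 60*z - 66
(5) = d^2 - 3*d - w^2 - w + 2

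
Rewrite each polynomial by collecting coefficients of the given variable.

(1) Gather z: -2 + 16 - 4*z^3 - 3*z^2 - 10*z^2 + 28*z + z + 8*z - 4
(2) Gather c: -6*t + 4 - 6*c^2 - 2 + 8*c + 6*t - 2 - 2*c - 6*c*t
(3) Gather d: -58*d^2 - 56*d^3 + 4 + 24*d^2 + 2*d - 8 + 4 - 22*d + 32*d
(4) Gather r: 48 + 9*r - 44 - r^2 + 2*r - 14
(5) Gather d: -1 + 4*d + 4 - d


(1) = -4*z^3 - 13*z^2 + 37*z + 10
(2) = -6*c^2 + c*(6 - 6*t)
(3) = -56*d^3 - 34*d^2 + 12*d
(4) = -r^2 + 11*r - 10
(5) = 3*d + 3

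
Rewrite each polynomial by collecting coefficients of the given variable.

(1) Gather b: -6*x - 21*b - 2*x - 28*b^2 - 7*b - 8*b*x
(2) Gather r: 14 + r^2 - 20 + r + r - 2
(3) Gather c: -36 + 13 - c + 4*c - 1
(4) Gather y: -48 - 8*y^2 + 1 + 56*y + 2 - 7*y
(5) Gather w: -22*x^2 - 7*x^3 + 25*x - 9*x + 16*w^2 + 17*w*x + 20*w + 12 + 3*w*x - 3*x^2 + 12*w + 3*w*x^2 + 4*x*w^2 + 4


(1) = -28*b^2 + b*(-8*x - 28) - 8*x
(2) = r^2 + 2*r - 8
(3) = 3*c - 24
(4) = -8*y^2 + 49*y - 45
(5) = w^2*(4*x + 16) + w*(3*x^2 + 20*x + 32) - 7*x^3 - 25*x^2 + 16*x + 16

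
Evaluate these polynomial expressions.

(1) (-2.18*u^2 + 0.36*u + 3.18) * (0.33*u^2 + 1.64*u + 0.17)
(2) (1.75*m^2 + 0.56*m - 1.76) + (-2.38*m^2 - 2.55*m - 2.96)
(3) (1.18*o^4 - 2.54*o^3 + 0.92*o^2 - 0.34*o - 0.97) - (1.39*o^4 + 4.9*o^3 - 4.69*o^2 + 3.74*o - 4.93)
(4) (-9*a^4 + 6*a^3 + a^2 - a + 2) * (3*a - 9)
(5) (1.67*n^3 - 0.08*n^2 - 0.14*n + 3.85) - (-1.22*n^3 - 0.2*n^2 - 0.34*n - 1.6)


(1) = -0.7194*u^4 - 3.4564*u^3 + 1.2692*u^2 + 5.2764*u + 0.5406
(2) = -0.63*m^2 - 1.99*m - 4.72
(3) = -0.21*o^4 - 7.44*o^3 + 5.61*o^2 - 4.08*o + 3.96
(4) = -27*a^5 + 99*a^4 - 51*a^3 - 12*a^2 + 15*a - 18
(5) = 2.89*n^3 + 0.12*n^2 + 0.2*n + 5.45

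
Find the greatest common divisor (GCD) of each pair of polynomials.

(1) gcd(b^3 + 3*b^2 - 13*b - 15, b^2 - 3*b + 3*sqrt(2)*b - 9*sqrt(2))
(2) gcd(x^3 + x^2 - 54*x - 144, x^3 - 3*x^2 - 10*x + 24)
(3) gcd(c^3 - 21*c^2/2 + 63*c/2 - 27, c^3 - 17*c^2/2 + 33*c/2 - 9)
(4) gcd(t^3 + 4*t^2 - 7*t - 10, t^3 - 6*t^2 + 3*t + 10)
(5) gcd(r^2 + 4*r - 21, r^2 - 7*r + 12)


(1) = gcd((b - 3)*(b + 1)*(b + 5), (b - 3)*(b + 3*sqrt(2))) = b - 3
(2) = x + 3
(3) = gcd((c - 6)*(c - 3)*(c - 3/2), (c - 6)*(c - 3/2)*(c - 1)) = c^2 - 15*c/2 + 9
(4) = gcd((t - 2)*(t + 1)*(t + 5), (t - 5)*(t - 2)*(t + 1)) = t^2 - t - 2
(5) = gcd((r - 3)*(r + 7), (r - 4)*(r - 3)) = r - 3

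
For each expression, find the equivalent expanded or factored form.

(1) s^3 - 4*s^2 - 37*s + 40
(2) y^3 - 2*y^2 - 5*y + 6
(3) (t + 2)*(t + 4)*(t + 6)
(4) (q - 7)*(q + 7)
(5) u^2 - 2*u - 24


(1) = (s - 8)*(s - 1)*(s + 5)
(2) = (y - 3)*(y - 1)*(y + 2)
(3) = t^3 + 12*t^2 + 44*t + 48
(4) = q^2 - 49
(5) = (u - 6)*(u + 4)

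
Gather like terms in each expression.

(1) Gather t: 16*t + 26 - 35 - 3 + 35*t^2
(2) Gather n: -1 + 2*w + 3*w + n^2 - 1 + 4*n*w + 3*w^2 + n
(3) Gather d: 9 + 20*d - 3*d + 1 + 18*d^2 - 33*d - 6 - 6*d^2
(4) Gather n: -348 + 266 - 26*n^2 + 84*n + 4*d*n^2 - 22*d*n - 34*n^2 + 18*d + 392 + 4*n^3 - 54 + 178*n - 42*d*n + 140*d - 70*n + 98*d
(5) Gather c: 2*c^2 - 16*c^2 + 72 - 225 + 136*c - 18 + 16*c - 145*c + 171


(1) = 35*t^2 + 16*t - 12
(2) = n^2 + n*(4*w + 1) + 3*w^2 + 5*w - 2
(3) = 12*d^2 - 16*d + 4
(4) = 256*d + 4*n^3 + n^2*(4*d - 60) + n*(192 - 64*d) + 256
(5) = -14*c^2 + 7*c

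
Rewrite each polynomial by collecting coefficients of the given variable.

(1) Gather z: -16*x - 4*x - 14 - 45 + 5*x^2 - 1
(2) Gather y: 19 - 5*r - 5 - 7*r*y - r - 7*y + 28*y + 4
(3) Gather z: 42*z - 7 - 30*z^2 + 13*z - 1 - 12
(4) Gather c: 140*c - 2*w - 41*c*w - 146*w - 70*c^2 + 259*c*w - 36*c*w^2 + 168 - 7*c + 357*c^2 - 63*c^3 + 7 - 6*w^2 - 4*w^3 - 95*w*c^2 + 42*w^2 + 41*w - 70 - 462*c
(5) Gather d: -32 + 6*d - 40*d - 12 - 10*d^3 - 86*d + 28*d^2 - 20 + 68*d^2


(1) = 5*x^2 - 20*x - 60
(2) = -6*r + y*(21 - 7*r) + 18
(3) = -30*z^2 + 55*z - 20
(4) = -63*c^3 + c^2*(287 - 95*w) + c*(-36*w^2 + 218*w - 329) - 4*w^3 + 36*w^2 - 107*w + 105
(5) = -10*d^3 + 96*d^2 - 120*d - 64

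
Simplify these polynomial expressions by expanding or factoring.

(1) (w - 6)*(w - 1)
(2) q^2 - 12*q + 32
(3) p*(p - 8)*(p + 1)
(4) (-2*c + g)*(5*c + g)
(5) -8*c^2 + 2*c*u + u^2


(1) = w^2 - 7*w + 6
(2) = (q - 8)*(q - 4)
(3) = p^3 - 7*p^2 - 8*p
(4) = -10*c^2 + 3*c*g + g^2
(5) = (-2*c + u)*(4*c + u)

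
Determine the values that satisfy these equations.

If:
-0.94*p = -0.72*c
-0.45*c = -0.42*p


Then:
c = 0.00
p = 0.00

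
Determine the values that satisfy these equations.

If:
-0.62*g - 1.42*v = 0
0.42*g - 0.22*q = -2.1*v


Then:
g = -2.29032258064516*v
q = 5.17302052785924*v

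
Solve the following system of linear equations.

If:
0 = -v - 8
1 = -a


Then:
a = -1
v = -8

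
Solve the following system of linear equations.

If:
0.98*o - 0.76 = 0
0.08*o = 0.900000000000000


Then:
No Solution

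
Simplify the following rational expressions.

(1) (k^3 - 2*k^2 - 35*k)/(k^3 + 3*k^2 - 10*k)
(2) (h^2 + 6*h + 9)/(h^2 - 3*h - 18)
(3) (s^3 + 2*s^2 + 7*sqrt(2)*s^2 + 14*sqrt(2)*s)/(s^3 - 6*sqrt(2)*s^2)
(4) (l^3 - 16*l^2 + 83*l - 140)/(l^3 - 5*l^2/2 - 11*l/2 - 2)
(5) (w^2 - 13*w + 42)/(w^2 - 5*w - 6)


(1) = (k - 7)/(k - 2)
(2) = (h + 3)/(h - 6)
(3) = (s^2 + s*(2 + 7*sqrt(2)) + 14*sqrt(2))/(s^2 - 6*sqrt(2)*s)
(4) = (2*l^2 - 24*l + 70)/(2*l^2 + 3*l + 1)
(5) = (w - 7)/(w + 1)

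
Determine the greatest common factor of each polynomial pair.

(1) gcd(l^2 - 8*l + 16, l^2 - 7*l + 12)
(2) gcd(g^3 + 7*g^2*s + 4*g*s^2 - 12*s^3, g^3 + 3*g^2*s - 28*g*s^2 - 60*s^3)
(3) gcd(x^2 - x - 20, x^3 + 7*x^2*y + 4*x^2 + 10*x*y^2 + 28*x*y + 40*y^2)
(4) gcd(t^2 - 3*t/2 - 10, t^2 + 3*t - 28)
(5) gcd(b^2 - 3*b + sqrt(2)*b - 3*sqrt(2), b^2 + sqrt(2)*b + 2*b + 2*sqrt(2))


(1) = l - 4
(2) = g^2 + 8*g*s + 12*s^2
(3) = gcd((x - 5)*(x + 4), (x + 4)*(x + 2*y)*(x + 5*y)) = x + 4
(4) = t - 4
(5) = b + sqrt(2)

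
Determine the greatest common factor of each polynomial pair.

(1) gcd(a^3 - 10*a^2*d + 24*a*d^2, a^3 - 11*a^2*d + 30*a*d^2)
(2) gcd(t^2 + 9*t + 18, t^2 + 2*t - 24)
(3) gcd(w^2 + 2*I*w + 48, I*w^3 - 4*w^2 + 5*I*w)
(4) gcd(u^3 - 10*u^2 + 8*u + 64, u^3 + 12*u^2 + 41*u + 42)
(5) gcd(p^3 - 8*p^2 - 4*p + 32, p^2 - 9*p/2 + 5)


(1) = a^2 - 6*a*d
(2) = gcd((t + 3)*(t + 6), (t - 4)*(t + 6)) = t + 6
(3) = 1
(4) = u + 2
(5) = p - 2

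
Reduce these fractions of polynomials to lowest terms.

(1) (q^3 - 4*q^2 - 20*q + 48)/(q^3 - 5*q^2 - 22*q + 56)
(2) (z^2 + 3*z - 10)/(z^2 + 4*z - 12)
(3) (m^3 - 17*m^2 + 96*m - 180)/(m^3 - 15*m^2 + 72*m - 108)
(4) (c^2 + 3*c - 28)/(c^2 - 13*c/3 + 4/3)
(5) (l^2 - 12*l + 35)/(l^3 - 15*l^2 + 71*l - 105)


(1) = (q - 6)/(q - 7)
(2) = (z + 5)/(z + 6)
(3) = (m - 5)/(m - 3)
(4) = (3*c + 21)/(3*c - 1)
(5) = 1/(l - 3)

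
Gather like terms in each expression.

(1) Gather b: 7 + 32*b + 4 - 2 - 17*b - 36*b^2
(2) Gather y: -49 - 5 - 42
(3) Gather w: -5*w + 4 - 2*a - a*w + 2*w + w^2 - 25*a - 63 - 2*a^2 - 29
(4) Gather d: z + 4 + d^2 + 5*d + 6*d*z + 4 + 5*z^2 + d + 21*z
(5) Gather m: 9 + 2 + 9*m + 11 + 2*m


(1) = -36*b^2 + 15*b + 9
(2) = -96
(3) = -2*a^2 - 27*a + w^2 + w*(-a - 3) - 88
(4) = d^2 + d*(6*z + 6) + 5*z^2 + 22*z + 8
(5) = 11*m + 22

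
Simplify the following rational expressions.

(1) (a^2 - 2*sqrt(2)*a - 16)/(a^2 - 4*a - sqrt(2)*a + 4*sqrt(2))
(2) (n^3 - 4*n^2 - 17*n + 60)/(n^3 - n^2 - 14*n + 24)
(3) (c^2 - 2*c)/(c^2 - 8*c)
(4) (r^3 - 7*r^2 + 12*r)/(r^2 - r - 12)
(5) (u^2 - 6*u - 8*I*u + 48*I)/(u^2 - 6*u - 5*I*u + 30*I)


(1) = (a^2 - 2*sqrt(2)*a - 16)/(a^2 + a*(-4 - sqrt(2)) + 4*sqrt(2))
(2) = (n - 5)/(n - 2)
(3) = (c - 2)/(c - 8)
(4) = (r^2 - 3*r)/(r + 3)
(5) = (u - 8*I)/(u - 5*I)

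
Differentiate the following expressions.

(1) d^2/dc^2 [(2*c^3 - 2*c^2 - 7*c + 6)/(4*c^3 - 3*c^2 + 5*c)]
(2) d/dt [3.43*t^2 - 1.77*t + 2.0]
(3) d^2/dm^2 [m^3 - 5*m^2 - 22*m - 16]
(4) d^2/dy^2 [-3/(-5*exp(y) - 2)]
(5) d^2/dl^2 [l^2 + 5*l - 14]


(1) = 2*(-8*c^6 - 456*c^5 + 948*c^4 - 479*c^3 + 522*c^2 - 270*c + 150)/(c^3*(64*c^6 - 144*c^5 + 348*c^4 - 387*c^3 + 435*c^2 - 225*c + 125))
(2) = 6.86*t - 1.77
(3) = 6*m - 10
(4) = (75*exp(y) - 30)*exp(y)/(5*exp(y) + 2)^3
(5) = 2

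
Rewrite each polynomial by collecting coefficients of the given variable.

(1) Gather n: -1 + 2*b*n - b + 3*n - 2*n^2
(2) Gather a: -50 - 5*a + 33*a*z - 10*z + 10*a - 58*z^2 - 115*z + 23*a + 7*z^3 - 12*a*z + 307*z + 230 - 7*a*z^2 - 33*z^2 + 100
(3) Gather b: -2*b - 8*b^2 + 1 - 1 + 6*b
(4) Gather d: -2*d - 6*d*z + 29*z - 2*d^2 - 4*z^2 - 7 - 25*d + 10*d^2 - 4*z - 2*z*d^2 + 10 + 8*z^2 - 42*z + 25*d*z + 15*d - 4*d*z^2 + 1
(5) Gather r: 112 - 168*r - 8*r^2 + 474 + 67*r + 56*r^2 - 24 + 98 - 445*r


(1) = -b - 2*n^2 + n*(2*b + 3) - 1
(2) = a*(-7*z^2 + 21*z + 28) + 7*z^3 - 91*z^2 + 182*z + 280
(3) = -8*b^2 + 4*b
(4) = d^2*(8 - 2*z) + d*(-4*z^2 + 19*z - 12) + 4*z^2 - 17*z + 4
(5) = 48*r^2 - 546*r + 660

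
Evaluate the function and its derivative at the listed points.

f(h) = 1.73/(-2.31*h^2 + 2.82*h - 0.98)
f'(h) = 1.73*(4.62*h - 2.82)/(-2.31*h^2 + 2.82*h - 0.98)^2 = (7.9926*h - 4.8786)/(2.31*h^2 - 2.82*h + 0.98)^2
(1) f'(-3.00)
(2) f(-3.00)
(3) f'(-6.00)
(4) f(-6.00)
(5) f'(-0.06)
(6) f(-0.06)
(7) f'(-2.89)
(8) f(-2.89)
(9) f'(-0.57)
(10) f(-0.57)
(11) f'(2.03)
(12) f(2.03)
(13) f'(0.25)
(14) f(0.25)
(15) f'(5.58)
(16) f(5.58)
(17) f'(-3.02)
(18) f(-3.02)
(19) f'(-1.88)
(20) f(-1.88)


(1) = -0.03
(2) = -0.06
(3) = -0.01
(4) = -0.02
(5) = -4.00
(6) = -1.49
(7) = -0.03
(8) = -0.06
(9) = -0.85
(10) = -0.52
(11) = 0.50
(12) = -0.36
(13) = -16.38
(14) = -4.13
(15) = 0.01
(16) = -0.03
(17) = -0.03
(18) = -0.06
(19) = -0.10
(20) = -0.12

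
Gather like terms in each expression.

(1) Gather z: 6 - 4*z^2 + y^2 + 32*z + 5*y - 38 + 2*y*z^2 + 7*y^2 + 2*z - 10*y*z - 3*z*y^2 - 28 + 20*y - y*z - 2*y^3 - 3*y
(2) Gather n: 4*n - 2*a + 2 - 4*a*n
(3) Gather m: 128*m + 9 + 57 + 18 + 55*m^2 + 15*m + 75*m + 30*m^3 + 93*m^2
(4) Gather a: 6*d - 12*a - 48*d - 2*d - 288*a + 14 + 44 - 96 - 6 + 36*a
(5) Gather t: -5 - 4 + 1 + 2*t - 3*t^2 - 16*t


(1) = -2*y^3 + 8*y^2 + 22*y + z^2*(2*y - 4) + z*(-3*y^2 - 11*y + 34) - 60
(2) = -2*a + n*(4 - 4*a) + 2
(3) = 30*m^3 + 148*m^2 + 218*m + 84
(4) = -264*a - 44*d - 44
(5) = -3*t^2 - 14*t - 8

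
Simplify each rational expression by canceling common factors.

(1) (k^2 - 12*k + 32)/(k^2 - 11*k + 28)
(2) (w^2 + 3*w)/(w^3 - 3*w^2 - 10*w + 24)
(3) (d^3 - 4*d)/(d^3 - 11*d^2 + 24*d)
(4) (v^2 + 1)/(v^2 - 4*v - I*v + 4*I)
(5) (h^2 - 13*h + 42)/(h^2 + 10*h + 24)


(1) = (k - 8)/(k - 7)
(2) = w/(w^2 - 6*w + 8)
(3) = (d^2 - 4)/(d^2 - 11*d + 24)
(4) = (v + I)/(v - 4)
(5) = (h^2 - 13*h + 42)/(h^2 + 10*h + 24)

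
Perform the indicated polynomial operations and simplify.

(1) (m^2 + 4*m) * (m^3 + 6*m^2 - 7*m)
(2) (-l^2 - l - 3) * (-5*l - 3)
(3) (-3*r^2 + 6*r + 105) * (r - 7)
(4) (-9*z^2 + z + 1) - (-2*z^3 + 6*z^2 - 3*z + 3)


(1) = m^5 + 10*m^4 + 17*m^3 - 28*m^2
(2) = 5*l^3 + 8*l^2 + 18*l + 9
(3) = -3*r^3 + 27*r^2 + 63*r - 735
(4) = 2*z^3 - 15*z^2 + 4*z - 2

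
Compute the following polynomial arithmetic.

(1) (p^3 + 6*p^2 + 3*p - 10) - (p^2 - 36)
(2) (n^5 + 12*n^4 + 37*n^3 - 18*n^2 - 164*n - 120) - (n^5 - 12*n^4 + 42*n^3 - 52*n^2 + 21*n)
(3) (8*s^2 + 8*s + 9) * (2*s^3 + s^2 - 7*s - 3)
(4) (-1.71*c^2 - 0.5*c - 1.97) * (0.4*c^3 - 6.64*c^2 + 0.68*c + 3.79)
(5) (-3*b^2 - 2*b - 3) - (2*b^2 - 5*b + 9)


(1) = p^3 + 5*p^2 + 3*p + 26
(2) = 24*n^4 - 5*n^3 + 34*n^2 - 185*n - 120
(3) = 16*s^5 + 24*s^4 - 30*s^3 - 71*s^2 - 87*s - 27
(4) = -0.684*c^5 + 11.1544*c^4 + 1.3692*c^3 + 6.2599*c^2 - 3.2346*c - 7.4663
(5) = -5*b^2 + 3*b - 12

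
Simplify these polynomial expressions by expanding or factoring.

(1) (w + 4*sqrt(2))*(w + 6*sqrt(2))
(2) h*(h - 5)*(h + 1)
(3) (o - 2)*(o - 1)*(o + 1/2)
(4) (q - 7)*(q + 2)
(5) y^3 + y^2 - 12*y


(1) = w^2 + 10*sqrt(2)*w + 48
(2) = h^3 - 4*h^2 - 5*h
(3) = o^3 - 5*o^2/2 + o/2 + 1
(4) = q^2 - 5*q - 14
(5) = y*(y - 3)*(y + 4)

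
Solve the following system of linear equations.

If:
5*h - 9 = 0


Then:
h = 9/5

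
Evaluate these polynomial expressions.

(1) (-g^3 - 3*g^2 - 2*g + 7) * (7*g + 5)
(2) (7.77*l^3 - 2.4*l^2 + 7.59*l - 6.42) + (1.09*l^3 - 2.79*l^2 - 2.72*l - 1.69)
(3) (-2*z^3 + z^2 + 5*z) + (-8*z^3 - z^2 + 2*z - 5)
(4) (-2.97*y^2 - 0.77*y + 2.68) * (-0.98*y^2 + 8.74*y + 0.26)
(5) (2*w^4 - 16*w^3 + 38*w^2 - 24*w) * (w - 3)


(1) = -7*g^4 - 26*g^3 - 29*g^2 + 39*g + 35
(2) = 8.86*l^3 - 5.19*l^2 + 4.87*l - 8.11
(3) = -10*z^3 + 7*z - 5
(4) = 2.9106*y^4 - 25.2032*y^3 - 10.1284*y^2 + 23.223*y + 0.6968
(5) = 2*w^5 - 22*w^4 + 86*w^3 - 138*w^2 + 72*w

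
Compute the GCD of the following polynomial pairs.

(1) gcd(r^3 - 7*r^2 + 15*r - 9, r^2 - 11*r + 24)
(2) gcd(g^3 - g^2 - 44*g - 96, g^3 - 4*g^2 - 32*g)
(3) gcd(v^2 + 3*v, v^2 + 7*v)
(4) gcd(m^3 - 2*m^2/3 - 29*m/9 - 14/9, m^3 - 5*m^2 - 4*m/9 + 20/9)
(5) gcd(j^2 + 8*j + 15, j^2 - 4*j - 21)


(1) = gcd((r - 3)^2*(r - 1), (r - 8)*(r - 3)) = r - 3
(2) = g^2 - 4*g - 32
(3) = v
(4) = gcd((m - 7/3)*(m + 2/3)*(m + 1), (m - 5)*(m - 2/3)*(m + 2/3)) = m + 2/3
(5) = gcd((j + 3)*(j + 5), (j - 7)*(j + 3)) = j + 3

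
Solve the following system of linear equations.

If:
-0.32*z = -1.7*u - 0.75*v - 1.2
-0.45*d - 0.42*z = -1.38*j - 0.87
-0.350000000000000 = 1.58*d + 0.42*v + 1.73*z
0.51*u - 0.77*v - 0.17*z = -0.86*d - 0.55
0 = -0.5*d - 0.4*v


Then:
d = -0.10
j = -0.71
u = -0.79
v = 0.12
z = -0.14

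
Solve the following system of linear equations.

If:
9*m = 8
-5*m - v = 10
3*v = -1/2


Then:
No Solution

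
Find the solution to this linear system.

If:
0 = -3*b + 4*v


Then:
b = 4*v/3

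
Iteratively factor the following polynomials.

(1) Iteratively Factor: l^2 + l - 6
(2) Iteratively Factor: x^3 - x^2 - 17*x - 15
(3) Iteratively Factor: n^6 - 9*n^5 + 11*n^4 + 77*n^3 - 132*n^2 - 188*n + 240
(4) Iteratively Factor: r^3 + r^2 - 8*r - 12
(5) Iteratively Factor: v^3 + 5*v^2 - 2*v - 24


(1) = (l + 3)*(l - 2)
(2) = (x - 5)*(x^2 + 4*x + 3) = (x - 5)*(x + 3)*(x + 1)
(3) = (n - 1)*(n^5 - 8*n^4 + 3*n^3 + 80*n^2 - 52*n - 240) = (n - 4)*(n - 1)*(n^4 - 4*n^3 - 13*n^2 + 28*n + 60) = (n - 4)*(n - 1)*(n + 2)*(n^3 - 6*n^2 - n + 30) = (n - 4)*(n - 3)*(n - 1)*(n + 2)*(n^2 - 3*n - 10) = (n - 4)*(n - 3)*(n - 1)*(n + 2)^2*(n - 5)
(4) = (r + 2)*(r^2 - r - 6) = (r + 2)^2*(r - 3)
(5) = (v + 4)*(v^2 + v - 6) = (v + 3)*(v + 4)*(v - 2)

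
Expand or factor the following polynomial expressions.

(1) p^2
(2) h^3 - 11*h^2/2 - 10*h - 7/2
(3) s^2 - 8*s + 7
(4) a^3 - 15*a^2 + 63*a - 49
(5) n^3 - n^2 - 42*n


(1) = p^2
(2) = (h - 7)*(h + 1/2)*(h + 1)
(3) = (s - 7)*(s - 1)
(4) = (a - 7)^2*(a - 1)
(5) = n*(n - 7)*(n + 6)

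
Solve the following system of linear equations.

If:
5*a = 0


Then:
a = 0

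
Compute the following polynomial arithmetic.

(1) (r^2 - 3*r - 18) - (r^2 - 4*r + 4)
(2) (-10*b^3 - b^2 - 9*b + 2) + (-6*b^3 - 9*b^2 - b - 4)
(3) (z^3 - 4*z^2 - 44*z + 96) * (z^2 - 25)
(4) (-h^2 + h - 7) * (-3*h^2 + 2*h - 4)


(1) = r - 22
(2) = -16*b^3 - 10*b^2 - 10*b - 2
(3) = z^5 - 4*z^4 - 69*z^3 + 196*z^2 + 1100*z - 2400
(4) = 3*h^4 - 5*h^3 + 27*h^2 - 18*h + 28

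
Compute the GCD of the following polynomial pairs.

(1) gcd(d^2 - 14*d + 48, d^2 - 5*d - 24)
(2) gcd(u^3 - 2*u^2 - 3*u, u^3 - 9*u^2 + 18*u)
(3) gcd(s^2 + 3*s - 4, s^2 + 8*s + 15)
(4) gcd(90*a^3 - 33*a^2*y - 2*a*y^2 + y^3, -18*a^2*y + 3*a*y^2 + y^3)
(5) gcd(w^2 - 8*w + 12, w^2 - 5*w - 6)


(1) = d - 8
(2) = gcd(u*(u - 3)*(u + 1), u*(u - 6)*(u - 3)) = u^2 - 3*u
(3) = gcd((s - 1)*(s + 4), (s + 3)*(s + 5)) = 1
(4) = -18*a^2 + 3*a*y + y^2
(5) = gcd((w - 6)*(w - 2), (w - 6)*(w + 1)) = w - 6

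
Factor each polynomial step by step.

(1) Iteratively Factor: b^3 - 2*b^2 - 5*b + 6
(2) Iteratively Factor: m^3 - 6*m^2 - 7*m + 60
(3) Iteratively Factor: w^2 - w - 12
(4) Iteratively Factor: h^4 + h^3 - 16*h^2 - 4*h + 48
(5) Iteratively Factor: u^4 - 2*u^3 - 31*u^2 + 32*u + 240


(1) = (b - 1)*(b^2 - b - 6) = (b - 3)*(b - 1)*(b + 2)
(2) = (m - 4)*(m^2 - 2*m - 15) = (m - 5)*(m - 4)*(m + 3)
(3) = (w + 3)*(w - 4)
(4) = (h + 2)*(h^3 - h^2 - 14*h + 24) = (h - 3)*(h + 2)*(h^2 + 2*h - 8) = (h - 3)*(h - 2)*(h + 2)*(h + 4)
(5) = (u - 5)*(u^3 + 3*u^2 - 16*u - 48) = (u - 5)*(u - 4)*(u^2 + 7*u + 12) = (u - 5)*(u - 4)*(u + 4)*(u + 3)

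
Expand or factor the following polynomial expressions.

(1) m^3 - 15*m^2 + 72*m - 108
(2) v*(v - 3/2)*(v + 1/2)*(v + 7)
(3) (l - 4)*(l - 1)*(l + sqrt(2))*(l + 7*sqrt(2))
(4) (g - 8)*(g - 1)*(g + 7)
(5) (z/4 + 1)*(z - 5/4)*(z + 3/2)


(1) = (m - 6)^2*(m - 3)
(2) = v^4 + 6*v^3 - 31*v^2/4 - 21*v/4
(3) = l^4 - 5*l^3 + 8*sqrt(2)*l^3 - 40*sqrt(2)*l^2 + 18*l^2 - 70*l + 32*sqrt(2)*l + 56
(4) = g^3 - 2*g^2 - 55*g + 56
(5) = z^3/4 + 17*z^2/16 - 7*z/32 - 15/8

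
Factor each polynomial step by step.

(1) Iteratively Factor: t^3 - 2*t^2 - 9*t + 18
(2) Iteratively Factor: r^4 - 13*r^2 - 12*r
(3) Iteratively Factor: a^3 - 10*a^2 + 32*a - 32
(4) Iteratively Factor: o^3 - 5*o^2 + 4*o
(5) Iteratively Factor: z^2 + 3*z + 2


(1) = (t - 3)*(t^2 + t - 6) = (t - 3)*(t + 3)*(t - 2)
(2) = (r)*(r^3 - 13*r - 12) = r*(r - 4)*(r^2 + 4*r + 3) = r*(r - 4)*(r + 1)*(r + 3)
(3) = (a - 4)*(a^2 - 6*a + 8) = (a - 4)^2*(a - 2)
(4) = (o - 1)*(o^2 - 4*o) = o*(o - 1)*(o - 4)
(5) = (z + 2)*(z + 1)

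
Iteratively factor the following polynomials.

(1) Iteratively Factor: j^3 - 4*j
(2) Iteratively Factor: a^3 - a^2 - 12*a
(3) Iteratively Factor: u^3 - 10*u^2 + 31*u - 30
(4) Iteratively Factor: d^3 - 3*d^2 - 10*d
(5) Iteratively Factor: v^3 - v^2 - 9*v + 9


(1) = (j + 2)*(j^2 - 2*j) = (j - 2)*(j + 2)*(j)
(2) = (a)*(a^2 - a - 12) = a*(a - 4)*(a + 3)
(3) = (u - 3)*(u^2 - 7*u + 10) = (u - 3)*(u - 2)*(u - 5)
(4) = (d - 5)*(d^2 + 2*d) = d*(d - 5)*(d + 2)
(5) = (v - 3)*(v^2 + 2*v - 3) = (v - 3)*(v + 3)*(v - 1)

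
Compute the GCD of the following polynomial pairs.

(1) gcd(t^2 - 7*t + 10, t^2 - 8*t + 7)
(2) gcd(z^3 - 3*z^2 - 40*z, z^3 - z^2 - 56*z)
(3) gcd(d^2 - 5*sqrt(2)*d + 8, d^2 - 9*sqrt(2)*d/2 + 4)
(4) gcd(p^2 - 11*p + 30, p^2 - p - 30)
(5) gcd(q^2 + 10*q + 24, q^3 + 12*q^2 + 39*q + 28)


(1) = 1
(2) = gcd(z*(z - 8)*(z + 5), z*(z - 8)*(z + 7)) = z^2 - 8*z
(3) = d - 4*sqrt(2)
(4) = p - 6
(5) = gcd((q + 4)*(q + 6), (q + 1)*(q + 4)*(q + 7)) = q + 4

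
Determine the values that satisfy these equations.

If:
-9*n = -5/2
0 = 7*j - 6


Then:
j = 6/7
n = 5/18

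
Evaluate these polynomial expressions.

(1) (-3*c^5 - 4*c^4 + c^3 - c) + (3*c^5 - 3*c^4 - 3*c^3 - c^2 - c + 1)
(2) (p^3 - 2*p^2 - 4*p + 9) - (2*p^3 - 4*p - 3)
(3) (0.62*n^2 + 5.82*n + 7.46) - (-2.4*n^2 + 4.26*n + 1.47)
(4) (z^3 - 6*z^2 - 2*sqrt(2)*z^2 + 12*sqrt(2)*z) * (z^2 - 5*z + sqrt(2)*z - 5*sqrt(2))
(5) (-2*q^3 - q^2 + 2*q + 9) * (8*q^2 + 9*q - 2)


(1) = -7*c^4 - 2*c^3 - c^2 - 2*c + 1
(2) = -p^3 - 2*p^2 + 12
(3) = 3.02*n^2 + 1.56*n + 5.99
(4) = z^5 - 11*z^4 - sqrt(2)*z^4 + 11*sqrt(2)*z^3 + 26*z^3 - 30*sqrt(2)*z^2 + 44*z^2 - 120*z
(5) = -16*q^5 - 26*q^4 + 11*q^3 + 92*q^2 + 77*q - 18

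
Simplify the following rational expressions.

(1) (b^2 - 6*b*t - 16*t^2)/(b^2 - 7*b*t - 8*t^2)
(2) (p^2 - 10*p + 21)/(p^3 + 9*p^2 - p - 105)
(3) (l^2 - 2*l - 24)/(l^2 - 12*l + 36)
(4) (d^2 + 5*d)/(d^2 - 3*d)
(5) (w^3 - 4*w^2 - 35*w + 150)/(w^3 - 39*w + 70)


(1) = (b + 2*t)/(b + t)
(2) = (p - 7)/(p^2 + 12*p + 35)
(3) = (l + 4)/(l - 6)
(4) = (d + 5)/(d - 3)
(5) = (w^2 + w - 30)/(w^2 + 5*w - 14)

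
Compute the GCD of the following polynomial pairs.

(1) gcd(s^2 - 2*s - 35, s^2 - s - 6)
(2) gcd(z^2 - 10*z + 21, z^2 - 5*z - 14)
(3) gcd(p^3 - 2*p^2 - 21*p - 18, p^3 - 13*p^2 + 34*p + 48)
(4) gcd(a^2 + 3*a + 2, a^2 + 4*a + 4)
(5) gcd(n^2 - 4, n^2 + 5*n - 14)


(1) = gcd((s - 7)*(s + 5), (s - 3)*(s + 2)) = 1
(2) = z - 7
(3) = p^2 - 5*p - 6
(4) = gcd((a + 1)*(a + 2), (a + 2)^2) = a + 2
(5) = n - 2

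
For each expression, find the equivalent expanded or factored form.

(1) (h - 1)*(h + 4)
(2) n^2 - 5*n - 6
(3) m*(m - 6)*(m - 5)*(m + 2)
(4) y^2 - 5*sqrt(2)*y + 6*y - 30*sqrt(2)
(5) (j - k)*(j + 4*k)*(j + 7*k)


(1) = h^2 + 3*h - 4
(2) = (n - 6)*(n + 1)
(3) = m^4 - 9*m^3 + 8*m^2 + 60*m
(4) = (y + 6)*(y - 5*sqrt(2))
(5) = j^3 + 10*j^2*k + 17*j*k^2 - 28*k^3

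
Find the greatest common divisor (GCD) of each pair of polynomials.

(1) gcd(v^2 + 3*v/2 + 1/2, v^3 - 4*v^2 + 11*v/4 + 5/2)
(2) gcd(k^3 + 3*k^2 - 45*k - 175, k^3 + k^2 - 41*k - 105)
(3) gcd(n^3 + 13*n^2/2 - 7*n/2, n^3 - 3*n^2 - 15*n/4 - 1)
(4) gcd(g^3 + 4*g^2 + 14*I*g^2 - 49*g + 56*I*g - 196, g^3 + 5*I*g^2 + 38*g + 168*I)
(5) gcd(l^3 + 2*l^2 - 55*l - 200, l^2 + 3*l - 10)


(1) = gcd((v + 1/2)*(v + 1), (v - 5/2)*(v - 2)*(v + 1/2)) = v + 1/2
(2) = k^2 - 2*k - 35
(3) = 1
(4) = gcd((g + 4)*(g + 7*I)^2, (g - 6*I)*(g + 4*I)*(g + 7*I)) = g + 7*I
(5) = l + 5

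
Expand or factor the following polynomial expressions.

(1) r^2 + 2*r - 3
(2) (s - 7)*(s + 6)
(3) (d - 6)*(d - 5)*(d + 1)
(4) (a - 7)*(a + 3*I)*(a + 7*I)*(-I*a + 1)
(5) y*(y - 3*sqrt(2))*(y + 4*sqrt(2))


(1) = (r - 1)*(r + 3)
(2) = s^2 - s - 42
(3) = d^3 - 10*d^2 + 19*d + 30
(4) = -I*a^4 + 11*a^3 + 7*I*a^3 - 77*a^2 + 31*I*a^2 - 21*a - 217*I*a + 147
(5) = y^3 + sqrt(2)*y^2 - 24*y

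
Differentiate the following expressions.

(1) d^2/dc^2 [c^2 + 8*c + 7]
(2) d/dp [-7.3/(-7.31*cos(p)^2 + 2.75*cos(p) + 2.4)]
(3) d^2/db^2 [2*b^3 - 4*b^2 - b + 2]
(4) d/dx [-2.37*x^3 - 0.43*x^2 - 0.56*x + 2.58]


(1) = 2
(2) = (106.726*cos(p) - 20.075)*sin(p)/(-7.31*cos(p)^2 + 2.75*cos(p) + 2.4)^2
(3) = 12*b - 8
(4) = -7.11*x^2 - 0.86*x - 0.56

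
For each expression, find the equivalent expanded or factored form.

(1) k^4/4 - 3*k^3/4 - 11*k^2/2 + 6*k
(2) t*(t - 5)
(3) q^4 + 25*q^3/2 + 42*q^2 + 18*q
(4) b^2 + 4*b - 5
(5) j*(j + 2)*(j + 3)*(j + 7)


(1) = k*(k/4 + 1)*(k - 6)*(k - 1)
(2) = t^2 - 5*t
(3) = q*(q + 1/2)*(q + 6)^2
(4) = (b - 1)*(b + 5)
(5) = j^4 + 12*j^3 + 41*j^2 + 42*j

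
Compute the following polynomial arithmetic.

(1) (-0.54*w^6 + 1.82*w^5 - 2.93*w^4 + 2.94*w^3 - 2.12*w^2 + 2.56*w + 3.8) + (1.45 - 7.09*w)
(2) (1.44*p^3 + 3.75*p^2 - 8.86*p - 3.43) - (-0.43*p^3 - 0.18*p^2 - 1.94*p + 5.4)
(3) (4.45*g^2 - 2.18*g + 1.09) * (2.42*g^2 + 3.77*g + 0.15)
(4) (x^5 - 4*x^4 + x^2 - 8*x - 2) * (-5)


(1) = -0.54*w^6 + 1.82*w^5 - 2.93*w^4 + 2.94*w^3 - 2.12*w^2 - 4.53*w + 5.25
(2) = 1.87*p^3 + 3.93*p^2 - 6.92*p - 8.83
(3) = 10.769*g^4 + 11.5009*g^3 - 4.9133*g^2 + 3.7823*g + 0.1635
(4) = -5*x^5 + 20*x^4 - 5*x^2 + 40*x + 10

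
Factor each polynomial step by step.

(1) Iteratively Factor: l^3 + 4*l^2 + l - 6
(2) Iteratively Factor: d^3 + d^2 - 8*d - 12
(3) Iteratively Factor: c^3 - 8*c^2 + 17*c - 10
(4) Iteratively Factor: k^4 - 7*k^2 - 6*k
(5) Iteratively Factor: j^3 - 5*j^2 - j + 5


(1) = (l + 2)*(l^2 + 2*l - 3) = (l - 1)*(l + 2)*(l + 3)
(2) = (d - 3)*(d^2 + 4*d + 4) = (d - 3)*(d + 2)*(d + 2)
(3) = (c - 2)*(c^2 - 6*c + 5) = (c - 5)*(c - 2)*(c - 1)
(4) = (k)*(k^3 - 7*k - 6) = k*(k + 2)*(k^2 - 2*k - 3) = k*(k + 1)*(k + 2)*(k - 3)
(5) = (j + 1)*(j^2 - 6*j + 5) = (j - 5)*(j + 1)*(j - 1)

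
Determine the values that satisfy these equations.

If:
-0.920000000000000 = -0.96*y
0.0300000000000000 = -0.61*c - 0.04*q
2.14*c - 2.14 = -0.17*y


Then:
c = 0.92
q = -14.84
y = 0.96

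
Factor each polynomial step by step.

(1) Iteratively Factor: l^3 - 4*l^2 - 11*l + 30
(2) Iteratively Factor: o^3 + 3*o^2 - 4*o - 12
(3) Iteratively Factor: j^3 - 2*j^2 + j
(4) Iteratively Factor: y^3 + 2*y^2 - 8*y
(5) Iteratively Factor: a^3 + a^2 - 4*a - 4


(1) = (l + 3)*(l^2 - 7*l + 10) = (l - 2)*(l + 3)*(l - 5)
(2) = (o + 2)*(o^2 + o - 6) = (o - 2)*(o + 2)*(o + 3)
(3) = (j)*(j^2 - 2*j + 1) = j*(j - 1)*(j - 1)
(4) = (y + 4)*(y^2 - 2*y) = y*(y + 4)*(y - 2)
(5) = (a + 2)*(a^2 - a - 2) = (a - 2)*(a + 2)*(a + 1)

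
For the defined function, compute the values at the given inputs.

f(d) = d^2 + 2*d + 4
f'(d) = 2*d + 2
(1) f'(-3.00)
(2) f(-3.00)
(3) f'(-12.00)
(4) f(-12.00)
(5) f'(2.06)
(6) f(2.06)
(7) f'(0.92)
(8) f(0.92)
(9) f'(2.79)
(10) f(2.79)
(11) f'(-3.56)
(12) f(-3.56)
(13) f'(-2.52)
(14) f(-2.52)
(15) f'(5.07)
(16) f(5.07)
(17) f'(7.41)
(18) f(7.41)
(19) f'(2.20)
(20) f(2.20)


(1) = -4.00
(2) = 7.00
(3) = -22.00
(4) = 124.00
(5) = 6.12
(6) = 12.36
(7) = 3.84
(8) = 6.69
(9) = 7.58
(10) = 17.36
(11) = -5.12
(12) = 9.55
(13) = -3.04
(14) = 5.31
(15) = 12.14
(16) = 39.84
(17) = 16.82
(18) = 73.73
(19) = 6.40
(20) = 13.24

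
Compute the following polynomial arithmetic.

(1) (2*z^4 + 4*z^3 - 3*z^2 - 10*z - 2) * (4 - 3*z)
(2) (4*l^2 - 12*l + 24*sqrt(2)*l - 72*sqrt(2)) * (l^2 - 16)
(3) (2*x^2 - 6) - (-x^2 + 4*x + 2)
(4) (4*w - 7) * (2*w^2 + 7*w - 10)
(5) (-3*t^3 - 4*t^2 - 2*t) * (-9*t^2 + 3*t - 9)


(1) = -6*z^5 - 4*z^4 + 25*z^3 + 18*z^2 - 34*z - 8
(2) = 4*l^4 - 12*l^3 + 24*sqrt(2)*l^3 - 72*sqrt(2)*l^2 - 64*l^2 - 384*sqrt(2)*l + 192*l + 1152*sqrt(2)
(3) = 3*x^2 - 4*x - 8
(4) = 8*w^3 + 14*w^2 - 89*w + 70
(5) = 27*t^5 + 27*t^4 + 33*t^3 + 30*t^2 + 18*t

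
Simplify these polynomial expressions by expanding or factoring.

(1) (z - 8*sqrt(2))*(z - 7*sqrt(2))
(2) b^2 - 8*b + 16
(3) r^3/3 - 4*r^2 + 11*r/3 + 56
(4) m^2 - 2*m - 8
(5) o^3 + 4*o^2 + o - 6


(1) = z^2 - 15*sqrt(2)*z + 112
(2) = (b - 4)^2
(3) = (r/3 + 1)*(r - 8)*(r - 7)
(4) = (m - 4)*(m + 2)
(5) = (o - 1)*(o + 2)*(o + 3)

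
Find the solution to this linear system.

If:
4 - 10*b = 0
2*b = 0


Then:
No Solution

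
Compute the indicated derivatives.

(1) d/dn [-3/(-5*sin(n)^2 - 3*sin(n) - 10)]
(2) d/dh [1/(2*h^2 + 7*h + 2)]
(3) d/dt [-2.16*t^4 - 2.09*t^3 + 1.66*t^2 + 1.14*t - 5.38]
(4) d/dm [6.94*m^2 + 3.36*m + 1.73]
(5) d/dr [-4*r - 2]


(1) = -3*(10*sin(n) + 3)*cos(n)/(5*sin(n)^2 + 3*sin(n) + 10)^2
(2) = (-4*h - 7)/(2*h^2 + 7*h + 2)^2
(3) = -8.64*t^3 - 6.27*t^2 + 3.32*t + 1.14
(4) = 13.88*m + 3.36
(5) = -4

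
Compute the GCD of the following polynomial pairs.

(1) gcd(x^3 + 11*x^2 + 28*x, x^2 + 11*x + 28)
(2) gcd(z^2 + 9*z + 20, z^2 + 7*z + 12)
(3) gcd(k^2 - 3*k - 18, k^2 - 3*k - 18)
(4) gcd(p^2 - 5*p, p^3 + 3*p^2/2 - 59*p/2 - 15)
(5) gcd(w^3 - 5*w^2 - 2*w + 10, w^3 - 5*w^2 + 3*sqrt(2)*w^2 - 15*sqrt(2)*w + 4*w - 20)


(1) = x^2 + 11*x + 28
(2) = z + 4
(3) = k^2 - 3*k - 18
(4) = gcd(p*(p - 5), (p - 5)*(p + 1/2)*(p + 6)) = p - 5
(5) = gcd((w - 5)*(w - sqrt(2))*(w + sqrt(2)), (w - 5)*(w + sqrt(2))*(w + 2*sqrt(2))) = w^2 + w*(-5 + sqrt(2)) - 5*sqrt(2)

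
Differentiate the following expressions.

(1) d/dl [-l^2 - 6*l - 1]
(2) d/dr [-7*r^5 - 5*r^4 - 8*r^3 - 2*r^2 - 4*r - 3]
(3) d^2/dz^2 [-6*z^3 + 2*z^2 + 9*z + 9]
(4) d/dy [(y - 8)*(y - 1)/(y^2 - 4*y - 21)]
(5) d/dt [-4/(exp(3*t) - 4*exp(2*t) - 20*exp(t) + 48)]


(1) = -2*l - 6
(2) = -35*r^4 - 20*r^3 - 24*r^2 - 4*r - 4
(3) = 4 - 36*z
(4) = (5*y^2 - 58*y + 221)/(y^4 - 8*y^3 - 26*y^2 + 168*y + 441)
(5) = (12*exp(2*t) - 32*exp(t) - 80)*exp(t)/(exp(3*t) - 4*exp(2*t) - 20*exp(t) + 48)^2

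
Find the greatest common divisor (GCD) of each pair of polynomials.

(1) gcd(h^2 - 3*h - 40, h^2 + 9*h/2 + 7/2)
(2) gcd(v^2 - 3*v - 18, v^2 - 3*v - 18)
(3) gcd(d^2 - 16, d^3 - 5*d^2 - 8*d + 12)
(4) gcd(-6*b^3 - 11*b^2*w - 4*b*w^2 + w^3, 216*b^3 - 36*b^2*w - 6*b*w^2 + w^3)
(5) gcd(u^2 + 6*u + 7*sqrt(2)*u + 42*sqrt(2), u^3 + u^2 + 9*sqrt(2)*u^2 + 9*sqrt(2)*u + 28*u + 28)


(1) = 1
(2) = gcd((v - 6)*(v + 3), (v - 6)*(v + 3)) = v^2 - 3*v - 18
(3) = gcd((d - 4)*(d + 4), (d - 6)*(d - 1)*(d + 2)) = 1
(4) = gcd((-6*b + w)*(b + w)^2, (-6*b + w)^2*(6*b + w)) = -6*b + w
(5) = gcd((u + 6)*(u + 7*sqrt(2)), (u + 1)*(u + 2*sqrt(2))*(u + 7*sqrt(2))) = u + 7*sqrt(2)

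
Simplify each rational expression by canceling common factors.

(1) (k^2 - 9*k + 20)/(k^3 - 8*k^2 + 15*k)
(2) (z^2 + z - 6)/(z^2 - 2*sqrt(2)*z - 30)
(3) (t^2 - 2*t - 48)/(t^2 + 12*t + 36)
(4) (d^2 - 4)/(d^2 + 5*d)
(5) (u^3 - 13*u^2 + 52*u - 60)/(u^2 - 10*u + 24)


(1) = (k - 4)/(k^2 - 3*k)
(2) = (z^2 + z - 6)/(z^2 - 2*sqrt(2)*z - 30)
(3) = (t - 8)/(t + 6)
(4) = (d^2 - 4)/(d^2 + 5*d)
(5) = (u^2 - 7*u + 10)/(u - 4)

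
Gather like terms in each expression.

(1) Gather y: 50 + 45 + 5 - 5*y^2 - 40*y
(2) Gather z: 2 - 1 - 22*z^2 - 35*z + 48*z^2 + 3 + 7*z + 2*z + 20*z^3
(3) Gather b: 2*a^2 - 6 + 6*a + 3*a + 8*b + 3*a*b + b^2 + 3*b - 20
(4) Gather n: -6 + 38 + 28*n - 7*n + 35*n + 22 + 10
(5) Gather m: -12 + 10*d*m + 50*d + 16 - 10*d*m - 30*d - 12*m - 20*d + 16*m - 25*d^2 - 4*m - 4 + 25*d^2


(1) = -5*y^2 - 40*y + 100
(2) = 20*z^3 + 26*z^2 - 26*z + 4
(3) = 2*a^2 + 9*a + b^2 + b*(3*a + 11) - 26
(4) = 56*n + 64
(5) = 0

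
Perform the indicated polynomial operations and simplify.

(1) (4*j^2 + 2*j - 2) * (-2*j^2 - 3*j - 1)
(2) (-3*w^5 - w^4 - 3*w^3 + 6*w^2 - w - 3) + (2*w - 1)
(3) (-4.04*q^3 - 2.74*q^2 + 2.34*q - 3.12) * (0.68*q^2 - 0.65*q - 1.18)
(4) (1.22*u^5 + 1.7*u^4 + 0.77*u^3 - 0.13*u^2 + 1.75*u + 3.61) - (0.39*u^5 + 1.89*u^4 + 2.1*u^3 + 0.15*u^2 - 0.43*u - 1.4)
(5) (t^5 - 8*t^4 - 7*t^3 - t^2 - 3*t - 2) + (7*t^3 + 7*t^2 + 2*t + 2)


(1) = -8*j^4 - 16*j^3 - 6*j^2 + 4*j + 2
(2) = -3*w^5 - w^4 - 3*w^3 + 6*w^2 + w - 4
(3) = -2.7472*q^5 + 0.7628*q^4 + 8.1394*q^3 - 0.4094*q^2 - 0.7332*q + 3.6816
(4) = 0.83*u^5 - 0.19*u^4 - 1.33*u^3 - 0.28*u^2 + 2.18*u + 5.01
(5) = t^5 - 8*t^4 + 6*t^2 - t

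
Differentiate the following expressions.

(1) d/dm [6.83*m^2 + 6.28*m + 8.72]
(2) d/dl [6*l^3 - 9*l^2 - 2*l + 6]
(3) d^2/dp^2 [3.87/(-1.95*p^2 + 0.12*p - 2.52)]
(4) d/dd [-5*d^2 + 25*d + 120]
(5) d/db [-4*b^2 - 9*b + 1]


(1) = 13.66*m + 6.28
(2) = 18*l^2 - 18*l - 2
(3) = (29.43135*p^2 - 1.81116*p - 3.87*(3.9*p - 0.12)*(7.8*p - 0.24) + 38.03436)/(1.95*p^2 - 0.12*p + 2.52)^3
(4) = 25 - 10*d
(5) = -8*b - 9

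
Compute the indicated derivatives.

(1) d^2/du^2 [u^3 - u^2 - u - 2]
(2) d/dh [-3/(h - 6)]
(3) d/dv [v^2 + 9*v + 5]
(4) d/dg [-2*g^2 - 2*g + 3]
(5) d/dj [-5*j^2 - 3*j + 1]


(1) = 6*u - 2
(2) = 3/(h - 6)^2
(3) = 2*v + 9
(4) = -4*g - 2
(5) = -10*j - 3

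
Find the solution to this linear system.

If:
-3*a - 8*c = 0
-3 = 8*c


Then:
a = 1
c = -3/8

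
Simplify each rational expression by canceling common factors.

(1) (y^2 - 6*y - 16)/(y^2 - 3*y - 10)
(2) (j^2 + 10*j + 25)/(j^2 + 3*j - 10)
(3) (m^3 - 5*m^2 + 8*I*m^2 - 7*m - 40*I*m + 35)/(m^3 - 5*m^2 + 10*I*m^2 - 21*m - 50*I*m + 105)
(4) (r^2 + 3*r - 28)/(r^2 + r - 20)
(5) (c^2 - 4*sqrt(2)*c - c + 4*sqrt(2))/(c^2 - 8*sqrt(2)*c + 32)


(1) = (y - 8)/(y - 5)
(2) = (j + 5)/(j - 2)
(3) = (m + I)/(m + 3*I)
(4) = (r + 7)/(r + 5)
(5) = (c - 1)/(c - 4*sqrt(2))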